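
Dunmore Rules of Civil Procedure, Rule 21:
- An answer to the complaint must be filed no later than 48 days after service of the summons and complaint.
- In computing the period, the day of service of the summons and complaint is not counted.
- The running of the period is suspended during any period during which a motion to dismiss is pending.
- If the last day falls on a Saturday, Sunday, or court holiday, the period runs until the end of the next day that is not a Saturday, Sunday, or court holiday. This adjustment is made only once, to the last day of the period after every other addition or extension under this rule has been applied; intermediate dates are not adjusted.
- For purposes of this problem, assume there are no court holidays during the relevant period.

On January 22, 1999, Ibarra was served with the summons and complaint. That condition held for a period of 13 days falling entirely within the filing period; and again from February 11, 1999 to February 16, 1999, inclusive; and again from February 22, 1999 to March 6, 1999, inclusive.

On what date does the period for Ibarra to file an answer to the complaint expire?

April 12, 1999

48 days after January 22, 1999 is March 11, 1999.
Tolling adds 13 days: March 11, 1999 + 13 days = March 24, 1999.
From February 11, 1999 through February 16, 1999 inclusive is 6 days; tolling adds 6 days: March 24, 1999 + 6 days = March 30, 1999.
From February 22, 1999 through March 6, 1999 inclusive is 13 days; tolling adds 13 days: March 30, 1999 + 13 days = April 12, 1999.
April 12, 1999 is a Monday and not a court holiday, so no extension applies.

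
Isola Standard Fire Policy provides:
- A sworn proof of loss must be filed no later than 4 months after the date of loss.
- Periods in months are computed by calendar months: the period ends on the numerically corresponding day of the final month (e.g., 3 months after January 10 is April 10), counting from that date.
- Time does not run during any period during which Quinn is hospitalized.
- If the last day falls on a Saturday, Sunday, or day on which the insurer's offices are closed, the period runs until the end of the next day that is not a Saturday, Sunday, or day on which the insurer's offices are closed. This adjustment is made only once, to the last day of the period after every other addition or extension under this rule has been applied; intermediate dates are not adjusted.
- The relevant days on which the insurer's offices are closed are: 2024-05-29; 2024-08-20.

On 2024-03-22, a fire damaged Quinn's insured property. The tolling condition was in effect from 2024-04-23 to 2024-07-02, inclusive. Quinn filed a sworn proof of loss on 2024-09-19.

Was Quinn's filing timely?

4 months after 2024-03-22 is July 22, 2024.
From April 23, 2024 through July 2, 2024 inclusive is 71 days; tolling adds 71 days: July 22, 2024 + 71 days = October 1, 2024.
October 1, 2024 is a Tuesday and not a day on which the insurer's offices are closed, so no extension applies.
The deadline is October 1, 2024; the filing on September 19, 2024 is on or before that date.

Yes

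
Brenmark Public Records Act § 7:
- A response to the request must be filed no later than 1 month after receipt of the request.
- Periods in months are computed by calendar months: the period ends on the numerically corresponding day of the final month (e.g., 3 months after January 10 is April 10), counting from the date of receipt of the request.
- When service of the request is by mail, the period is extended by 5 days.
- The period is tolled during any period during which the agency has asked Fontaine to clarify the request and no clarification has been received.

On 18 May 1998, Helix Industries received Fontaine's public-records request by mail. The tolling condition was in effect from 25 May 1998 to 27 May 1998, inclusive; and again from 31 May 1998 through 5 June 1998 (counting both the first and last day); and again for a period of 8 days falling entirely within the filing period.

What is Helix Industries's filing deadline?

July 10, 1998

1 month after 18 May 1998 is June 18, 1998.
Service was by mail, adding 5 days: June 18, 1998 + 5 days = June 23, 1998.
From May 25, 1998 through May 27, 1998 inclusive is 3 days; tolling adds 3 days: June 23, 1998 + 3 days = June 26, 1998.
From May 31, 1998 through June 5, 1998 inclusive is 6 days; tolling adds 6 days: June 26, 1998 + 6 days = July 2, 1998.
Tolling adds 8 days: July 2, 1998 + 8 days = July 10, 1998.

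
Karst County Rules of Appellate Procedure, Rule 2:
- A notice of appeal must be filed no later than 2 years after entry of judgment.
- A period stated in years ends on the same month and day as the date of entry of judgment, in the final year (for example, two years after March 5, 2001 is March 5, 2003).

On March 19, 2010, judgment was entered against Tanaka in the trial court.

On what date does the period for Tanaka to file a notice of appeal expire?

March 19, 2012

2 years after March 19, 2010 is March 19, 2012.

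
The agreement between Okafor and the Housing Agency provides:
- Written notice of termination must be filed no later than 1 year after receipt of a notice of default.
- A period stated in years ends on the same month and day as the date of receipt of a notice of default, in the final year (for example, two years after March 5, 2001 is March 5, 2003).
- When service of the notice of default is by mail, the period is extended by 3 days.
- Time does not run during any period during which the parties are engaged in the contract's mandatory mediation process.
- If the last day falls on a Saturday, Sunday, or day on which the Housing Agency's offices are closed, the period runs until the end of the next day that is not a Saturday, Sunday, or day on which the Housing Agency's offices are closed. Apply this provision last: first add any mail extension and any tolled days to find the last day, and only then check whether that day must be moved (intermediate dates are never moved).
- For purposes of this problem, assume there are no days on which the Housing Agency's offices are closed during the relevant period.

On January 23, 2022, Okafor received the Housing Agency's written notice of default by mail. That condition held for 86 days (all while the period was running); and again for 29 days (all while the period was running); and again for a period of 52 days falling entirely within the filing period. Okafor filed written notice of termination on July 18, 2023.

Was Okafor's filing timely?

1 year after January 23, 2022 is January 23, 2023.
Service was by mail, adding 3 days: January 23, 2023 + 3 days = January 26, 2023.
Tolling adds 86 days: January 26, 2023 + 86 days = April 22, 2023.
Tolling adds 29 days: April 22, 2023 + 29 days = May 21, 2023.
Tolling adds 52 days: May 21, 2023 + 52 days = July 12, 2023.
July 12, 2023 is a Wednesday and not a day on which the Housing Agency's offices are closed, so no extension applies.
The deadline is July 12, 2023; the filing on July 18, 2023 is after that date.

No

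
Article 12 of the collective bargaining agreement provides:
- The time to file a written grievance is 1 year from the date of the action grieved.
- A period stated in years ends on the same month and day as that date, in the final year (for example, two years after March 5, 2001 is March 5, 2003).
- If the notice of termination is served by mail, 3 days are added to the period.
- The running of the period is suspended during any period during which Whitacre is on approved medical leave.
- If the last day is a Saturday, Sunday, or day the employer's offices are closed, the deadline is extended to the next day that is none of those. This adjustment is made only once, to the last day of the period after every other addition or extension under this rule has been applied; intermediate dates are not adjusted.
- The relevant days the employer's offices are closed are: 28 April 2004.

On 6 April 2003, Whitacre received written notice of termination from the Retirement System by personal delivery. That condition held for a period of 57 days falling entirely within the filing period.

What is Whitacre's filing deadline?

June 2, 2004

1 year after 6 April 2003 is April 6, 2004.
Service was not by mail, so no mail extension applies.
Tolling adds 57 days: April 6, 2004 + 57 days = June 2, 2004.
June 2, 2004 is a Wednesday and not a day the employer's offices are closed, so no extension applies.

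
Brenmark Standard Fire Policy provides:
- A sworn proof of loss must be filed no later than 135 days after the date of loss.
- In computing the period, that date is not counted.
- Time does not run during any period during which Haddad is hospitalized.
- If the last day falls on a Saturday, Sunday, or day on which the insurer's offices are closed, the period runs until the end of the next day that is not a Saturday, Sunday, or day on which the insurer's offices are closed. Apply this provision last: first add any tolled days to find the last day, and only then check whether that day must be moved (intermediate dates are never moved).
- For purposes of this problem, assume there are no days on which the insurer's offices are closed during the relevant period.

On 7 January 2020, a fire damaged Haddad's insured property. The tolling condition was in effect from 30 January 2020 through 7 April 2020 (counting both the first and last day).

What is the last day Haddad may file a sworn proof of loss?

135 days after 7 January 2020 is May 21, 2020.
From January 30, 2020 through April 7, 2020 inclusive is 69 days; tolling adds 69 days: May 21, 2020 + 69 days = July 29, 2020.
July 29, 2020 is a Wednesday and not a day on which the insurer's offices are closed, so no extension applies.

July 29, 2020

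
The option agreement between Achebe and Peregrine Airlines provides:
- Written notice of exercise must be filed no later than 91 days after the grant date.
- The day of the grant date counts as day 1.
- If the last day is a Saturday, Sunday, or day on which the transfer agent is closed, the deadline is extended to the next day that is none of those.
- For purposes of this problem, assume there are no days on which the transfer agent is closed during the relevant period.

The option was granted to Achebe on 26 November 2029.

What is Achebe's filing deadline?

Counting 26 November 2029 as day 1, day 91 is February 24, 2030.
February 24, 2030 is Sunday. The next qualifying day is February 25, 2030.

February 25, 2030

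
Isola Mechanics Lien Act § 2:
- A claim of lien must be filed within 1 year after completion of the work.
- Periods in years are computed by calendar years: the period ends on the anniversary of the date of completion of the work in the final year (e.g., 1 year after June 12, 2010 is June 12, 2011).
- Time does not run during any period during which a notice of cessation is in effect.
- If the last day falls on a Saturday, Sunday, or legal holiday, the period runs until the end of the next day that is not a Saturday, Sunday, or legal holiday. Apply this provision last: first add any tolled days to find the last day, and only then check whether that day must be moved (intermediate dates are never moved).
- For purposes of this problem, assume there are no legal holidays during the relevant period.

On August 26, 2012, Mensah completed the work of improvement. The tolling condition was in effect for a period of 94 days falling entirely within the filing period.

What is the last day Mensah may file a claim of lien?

November 28, 2013

1 year after August 26, 2012 is August 26, 2013.
Tolling adds 94 days: August 26, 2013 + 94 days = November 28, 2013.
November 28, 2013 is a Thursday and not a legal holiday, so no extension applies.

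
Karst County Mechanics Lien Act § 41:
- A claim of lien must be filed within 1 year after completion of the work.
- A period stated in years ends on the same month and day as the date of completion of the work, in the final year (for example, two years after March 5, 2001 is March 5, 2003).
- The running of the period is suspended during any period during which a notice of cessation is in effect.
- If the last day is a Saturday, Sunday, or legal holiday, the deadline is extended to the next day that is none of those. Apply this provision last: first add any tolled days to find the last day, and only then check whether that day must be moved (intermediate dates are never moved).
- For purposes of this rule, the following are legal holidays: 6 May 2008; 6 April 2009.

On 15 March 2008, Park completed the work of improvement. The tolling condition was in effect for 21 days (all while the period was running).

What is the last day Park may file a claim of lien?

1 year after 15 March 2008 is March 15, 2009.
Tolling adds 21 days: March 15, 2009 + 21 days = April 5, 2009.
April 5, 2009 is Sunday; April 6, 2009 is a listed holiday. The next qualifying day is April 7, 2009.

April 7, 2009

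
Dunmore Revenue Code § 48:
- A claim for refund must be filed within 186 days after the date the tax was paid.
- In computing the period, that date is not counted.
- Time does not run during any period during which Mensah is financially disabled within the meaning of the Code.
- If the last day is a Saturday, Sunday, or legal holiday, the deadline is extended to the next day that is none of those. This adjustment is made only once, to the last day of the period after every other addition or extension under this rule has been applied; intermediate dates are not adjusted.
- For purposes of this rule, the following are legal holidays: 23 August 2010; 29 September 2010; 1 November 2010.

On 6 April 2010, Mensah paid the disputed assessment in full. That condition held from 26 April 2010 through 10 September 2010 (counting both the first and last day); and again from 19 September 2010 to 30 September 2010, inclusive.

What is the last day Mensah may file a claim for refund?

186 days after 6 April 2010 is October 9, 2010.
From April 26, 2010 through September 10, 2010 inclusive is 138 days; tolling adds 138 days: October 9, 2010 + 138 days = February 24, 2011.
From September 19, 2010 through September 30, 2010 inclusive is 12 days; tolling adds 12 days: February 24, 2011 + 12 days = March 8, 2011.
March 8, 2011 is a Tuesday and not a legal holiday, so no extension applies.

March 8, 2011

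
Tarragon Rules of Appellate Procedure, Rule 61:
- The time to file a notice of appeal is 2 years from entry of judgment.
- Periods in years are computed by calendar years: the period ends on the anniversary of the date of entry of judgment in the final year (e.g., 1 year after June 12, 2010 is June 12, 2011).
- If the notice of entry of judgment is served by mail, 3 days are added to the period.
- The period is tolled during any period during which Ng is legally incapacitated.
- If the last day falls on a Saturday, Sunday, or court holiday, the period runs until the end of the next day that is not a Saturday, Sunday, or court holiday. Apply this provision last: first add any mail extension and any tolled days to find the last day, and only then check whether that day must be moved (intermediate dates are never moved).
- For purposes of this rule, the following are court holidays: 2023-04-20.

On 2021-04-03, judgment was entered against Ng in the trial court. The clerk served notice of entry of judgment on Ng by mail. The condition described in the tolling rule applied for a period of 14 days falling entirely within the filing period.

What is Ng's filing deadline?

2 years after 2021-04-03 is April 3, 2023.
Service was by mail, adding 3 days: April 3, 2023 + 3 days = April 6, 2023.
Tolling adds 14 days: April 6, 2023 + 14 days = April 20, 2023.
April 20, 2023 is a listed holiday. The next qualifying day is April 21, 2023.

April 21, 2023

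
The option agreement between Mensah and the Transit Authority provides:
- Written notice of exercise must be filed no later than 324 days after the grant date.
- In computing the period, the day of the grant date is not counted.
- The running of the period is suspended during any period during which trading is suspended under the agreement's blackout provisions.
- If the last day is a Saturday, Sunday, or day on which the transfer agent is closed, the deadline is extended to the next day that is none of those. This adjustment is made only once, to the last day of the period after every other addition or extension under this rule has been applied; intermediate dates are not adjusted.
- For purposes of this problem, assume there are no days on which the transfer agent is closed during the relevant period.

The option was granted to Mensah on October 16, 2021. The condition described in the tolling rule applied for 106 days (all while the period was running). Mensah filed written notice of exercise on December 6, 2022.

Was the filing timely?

Yes

324 days after October 16, 2021 is September 5, 2022.
Tolling adds 106 days: September 5, 2022 + 106 days = December 20, 2022.
December 20, 2022 is a Tuesday and not a day on which the transfer agent is closed, so no extension applies.
The deadline is December 20, 2022; the filing on December 6, 2022 is on or before that date.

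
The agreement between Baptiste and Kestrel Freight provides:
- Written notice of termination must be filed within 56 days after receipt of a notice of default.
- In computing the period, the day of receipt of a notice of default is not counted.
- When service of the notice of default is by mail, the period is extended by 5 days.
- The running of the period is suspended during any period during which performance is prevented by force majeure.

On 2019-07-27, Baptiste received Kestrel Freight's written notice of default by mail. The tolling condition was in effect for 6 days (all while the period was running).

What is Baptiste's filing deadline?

October 2, 2019

56 days after 2019-07-27 is September 21, 2019.
Service was by mail, adding 5 days: September 21, 2019 + 5 days = September 26, 2019.
Tolling adds 6 days: September 26, 2019 + 6 days = October 2, 2019.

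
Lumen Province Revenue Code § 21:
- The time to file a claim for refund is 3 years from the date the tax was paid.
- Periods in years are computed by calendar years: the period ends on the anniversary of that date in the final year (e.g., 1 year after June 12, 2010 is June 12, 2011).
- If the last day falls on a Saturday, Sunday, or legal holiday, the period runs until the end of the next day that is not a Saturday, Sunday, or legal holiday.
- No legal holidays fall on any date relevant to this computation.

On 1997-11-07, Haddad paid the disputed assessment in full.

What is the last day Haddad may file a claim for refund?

November 7, 2000

3 years after 1997-11-07 is November 7, 2000.
November 7, 2000 is a Tuesday and not a legal holiday, so no extension applies.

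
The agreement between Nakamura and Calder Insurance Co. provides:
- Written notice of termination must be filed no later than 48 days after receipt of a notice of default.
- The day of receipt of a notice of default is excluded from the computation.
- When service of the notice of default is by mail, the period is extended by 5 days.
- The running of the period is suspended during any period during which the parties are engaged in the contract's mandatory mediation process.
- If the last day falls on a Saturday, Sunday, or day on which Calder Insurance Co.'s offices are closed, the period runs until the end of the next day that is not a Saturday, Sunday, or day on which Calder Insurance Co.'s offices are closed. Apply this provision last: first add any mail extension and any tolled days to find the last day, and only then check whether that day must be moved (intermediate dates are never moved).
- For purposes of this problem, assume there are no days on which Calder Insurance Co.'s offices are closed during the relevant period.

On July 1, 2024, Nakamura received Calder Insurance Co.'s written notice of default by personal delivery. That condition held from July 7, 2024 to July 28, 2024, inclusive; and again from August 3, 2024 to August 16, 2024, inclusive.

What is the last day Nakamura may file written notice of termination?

September 23, 2024

48 days after July 1, 2024 is August 18, 2024.
Service was not by mail, so no mail extension applies.
From July 7, 2024 through July 28, 2024 inclusive is 22 days; tolling adds 22 days: August 18, 2024 + 22 days = September 9, 2024.
From August 3, 2024 through August 16, 2024 inclusive is 14 days; tolling adds 14 days: September 9, 2024 + 14 days = September 23, 2024.
September 23, 2024 is a Monday and not a day on which Calder Insurance Co.'s offices are closed, so no extension applies.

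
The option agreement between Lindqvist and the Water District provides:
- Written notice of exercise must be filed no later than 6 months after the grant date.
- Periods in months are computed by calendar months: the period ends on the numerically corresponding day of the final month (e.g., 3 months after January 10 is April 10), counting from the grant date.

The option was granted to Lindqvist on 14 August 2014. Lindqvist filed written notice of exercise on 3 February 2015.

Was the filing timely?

6 months after 14 August 2014 is February 14, 2015.
The deadline is February 14, 2015; the filing on February 3, 2015 is on or before that date.

Yes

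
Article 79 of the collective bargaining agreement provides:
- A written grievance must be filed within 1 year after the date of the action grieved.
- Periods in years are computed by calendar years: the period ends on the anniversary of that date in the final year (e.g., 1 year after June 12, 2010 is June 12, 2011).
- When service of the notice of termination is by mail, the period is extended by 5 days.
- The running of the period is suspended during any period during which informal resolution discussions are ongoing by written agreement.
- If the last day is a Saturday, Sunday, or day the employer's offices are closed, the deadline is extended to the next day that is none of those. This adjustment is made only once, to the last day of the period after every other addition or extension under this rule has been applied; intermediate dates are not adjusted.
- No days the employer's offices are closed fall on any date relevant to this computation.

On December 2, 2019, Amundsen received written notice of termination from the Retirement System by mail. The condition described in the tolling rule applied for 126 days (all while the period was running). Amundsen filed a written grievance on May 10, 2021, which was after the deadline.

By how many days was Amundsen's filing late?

28 days

1 year after December 2, 2019 is December 2, 2020.
Service was by mail, adding 5 days: December 2, 2020 + 5 days = December 7, 2020.
Tolling adds 126 days: December 7, 2020 + 126 days = April 12, 2021.
April 12, 2021 is a Monday and not a day the employer's offices are closed, so no extension applies.
The deadline is April 12, 2021; from April 12, 2021 to May 10, 2021 is 28 days.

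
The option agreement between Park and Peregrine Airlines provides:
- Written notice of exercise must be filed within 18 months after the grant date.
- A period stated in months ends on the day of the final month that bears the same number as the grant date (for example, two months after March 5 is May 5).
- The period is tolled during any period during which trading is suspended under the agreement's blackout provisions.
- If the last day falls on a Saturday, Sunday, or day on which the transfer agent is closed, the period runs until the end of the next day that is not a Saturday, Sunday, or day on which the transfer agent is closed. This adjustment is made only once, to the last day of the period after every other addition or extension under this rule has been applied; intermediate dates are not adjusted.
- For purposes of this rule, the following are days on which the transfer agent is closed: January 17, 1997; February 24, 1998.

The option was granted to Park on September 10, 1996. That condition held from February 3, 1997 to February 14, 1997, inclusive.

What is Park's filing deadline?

18 months after September 10, 1996 is March 10, 1998.
From February 3, 1997 through February 14, 1997 inclusive is 12 days; tolling adds 12 days: March 10, 1998 + 12 days = March 22, 1998.
March 22, 1998 is Sunday. The next qualifying day is March 23, 1998.

March 23, 1998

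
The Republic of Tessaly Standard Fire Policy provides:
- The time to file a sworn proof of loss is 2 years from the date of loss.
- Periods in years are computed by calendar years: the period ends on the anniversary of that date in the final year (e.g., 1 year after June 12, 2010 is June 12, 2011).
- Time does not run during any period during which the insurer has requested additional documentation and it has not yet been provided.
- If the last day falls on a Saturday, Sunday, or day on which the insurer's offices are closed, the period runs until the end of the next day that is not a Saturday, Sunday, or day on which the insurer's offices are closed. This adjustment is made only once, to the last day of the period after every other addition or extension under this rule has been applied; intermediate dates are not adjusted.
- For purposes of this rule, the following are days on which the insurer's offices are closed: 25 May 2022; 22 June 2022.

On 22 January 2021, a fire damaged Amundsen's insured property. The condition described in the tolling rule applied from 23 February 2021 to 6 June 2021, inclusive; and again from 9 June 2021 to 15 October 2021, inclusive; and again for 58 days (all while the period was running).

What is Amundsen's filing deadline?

November 9, 2023

2 years after 22 January 2021 is January 22, 2023.
From February 23, 2021 through June 6, 2021 inclusive is 104 days; tolling adds 104 days: January 22, 2023 + 104 days = May 6, 2023.
From June 9, 2021 through October 15, 2021 inclusive is 129 days; tolling adds 129 days: May 6, 2023 + 129 days = September 12, 2023.
Tolling adds 58 days: September 12, 2023 + 58 days = November 9, 2023.
November 9, 2023 is a Thursday and not a day on which the insurer's offices are closed, so no extension applies.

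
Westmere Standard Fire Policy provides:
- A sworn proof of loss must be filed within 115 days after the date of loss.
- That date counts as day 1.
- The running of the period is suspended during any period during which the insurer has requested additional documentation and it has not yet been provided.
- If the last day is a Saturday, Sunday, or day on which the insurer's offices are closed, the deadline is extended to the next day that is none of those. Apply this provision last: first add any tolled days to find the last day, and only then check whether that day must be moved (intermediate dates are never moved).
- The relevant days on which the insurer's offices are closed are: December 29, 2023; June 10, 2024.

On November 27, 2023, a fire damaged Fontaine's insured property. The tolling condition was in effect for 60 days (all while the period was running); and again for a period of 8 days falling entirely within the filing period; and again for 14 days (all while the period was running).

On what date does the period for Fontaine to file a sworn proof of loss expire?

June 11, 2024

Counting November 27, 2023 as day 1, day 115 is March 20, 2024.
Tolling adds 60 days: March 20, 2024 + 60 days = May 19, 2024.
Tolling adds 8 days: May 19, 2024 + 8 days = May 27, 2024.
Tolling adds 14 days: May 27, 2024 + 14 days = June 10, 2024.
June 10, 2024 is a listed holiday. The next qualifying day is June 11, 2024.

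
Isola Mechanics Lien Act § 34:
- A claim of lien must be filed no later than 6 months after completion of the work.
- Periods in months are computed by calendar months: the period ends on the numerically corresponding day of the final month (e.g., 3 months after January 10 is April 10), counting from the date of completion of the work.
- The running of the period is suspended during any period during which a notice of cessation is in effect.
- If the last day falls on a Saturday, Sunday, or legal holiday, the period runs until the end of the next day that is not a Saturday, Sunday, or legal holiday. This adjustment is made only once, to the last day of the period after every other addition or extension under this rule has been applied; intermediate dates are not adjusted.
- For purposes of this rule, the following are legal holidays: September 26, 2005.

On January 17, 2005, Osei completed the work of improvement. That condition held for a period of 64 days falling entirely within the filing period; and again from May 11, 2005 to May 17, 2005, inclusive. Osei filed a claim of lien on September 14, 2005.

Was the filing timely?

6 months after January 17, 2005 is July 17, 2005.
Tolling adds 64 days: July 17, 2005 + 64 days = September 19, 2005.
From May 11, 2005 through May 17, 2005 inclusive is 7 days; tolling adds 7 days: September 19, 2005 + 7 days = September 26, 2005.
September 26, 2005 is a listed holiday. The next qualifying day is September 27, 2005.
The deadline is September 27, 2005; the filing on September 14, 2005 is on or before that date.

Yes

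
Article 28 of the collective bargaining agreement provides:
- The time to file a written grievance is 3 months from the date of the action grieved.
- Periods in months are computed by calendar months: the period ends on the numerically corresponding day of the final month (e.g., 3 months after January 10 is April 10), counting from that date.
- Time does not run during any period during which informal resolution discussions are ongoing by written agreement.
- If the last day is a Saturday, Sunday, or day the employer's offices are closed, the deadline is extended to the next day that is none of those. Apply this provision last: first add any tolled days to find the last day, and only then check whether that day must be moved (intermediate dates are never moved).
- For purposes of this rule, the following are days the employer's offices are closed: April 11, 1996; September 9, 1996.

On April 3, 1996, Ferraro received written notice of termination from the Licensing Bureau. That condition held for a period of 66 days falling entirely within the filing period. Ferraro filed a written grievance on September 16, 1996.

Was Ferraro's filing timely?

No

3 months after April 3, 1996 is July 3, 1996.
Tolling adds 66 days: July 3, 1996 + 66 days = September 7, 1996.
September 7, 1996 is Saturday; September 8, 1996 is Sunday; September 9, 1996 is a listed holiday. The next qualifying day is September 10, 1996.
The deadline is September 10, 1996; the filing on September 16, 1996 is after that date.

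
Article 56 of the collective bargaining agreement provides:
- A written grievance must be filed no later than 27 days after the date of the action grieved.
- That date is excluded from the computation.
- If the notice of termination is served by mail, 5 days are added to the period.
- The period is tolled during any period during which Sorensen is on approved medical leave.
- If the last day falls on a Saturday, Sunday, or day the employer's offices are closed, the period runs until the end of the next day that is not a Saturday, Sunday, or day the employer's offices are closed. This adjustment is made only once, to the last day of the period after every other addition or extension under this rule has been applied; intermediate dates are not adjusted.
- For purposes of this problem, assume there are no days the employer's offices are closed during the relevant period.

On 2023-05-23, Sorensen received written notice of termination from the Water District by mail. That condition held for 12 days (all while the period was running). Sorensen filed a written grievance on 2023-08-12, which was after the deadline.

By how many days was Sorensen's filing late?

37 days

27 days after 2023-05-23 is June 19, 2023.
Service was by mail, adding 5 days: June 19, 2023 + 5 days = June 24, 2023.
Tolling adds 12 days: June 24, 2023 + 12 days = July 6, 2023.
July 6, 2023 is a Thursday and not a day the employer's offices are closed, so no extension applies.
The deadline is July 6, 2023; from July 6, 2023 to August 12, 2023 is 37 days.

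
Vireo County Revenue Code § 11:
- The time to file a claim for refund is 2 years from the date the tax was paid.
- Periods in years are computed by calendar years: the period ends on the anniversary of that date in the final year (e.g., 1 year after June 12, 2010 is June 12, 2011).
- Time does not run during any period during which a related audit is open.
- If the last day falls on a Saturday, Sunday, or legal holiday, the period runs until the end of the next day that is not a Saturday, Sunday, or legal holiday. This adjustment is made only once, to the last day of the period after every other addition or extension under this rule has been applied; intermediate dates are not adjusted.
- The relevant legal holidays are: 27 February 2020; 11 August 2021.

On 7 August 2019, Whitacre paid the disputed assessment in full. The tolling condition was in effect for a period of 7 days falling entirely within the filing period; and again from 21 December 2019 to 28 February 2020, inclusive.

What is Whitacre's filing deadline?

2 years after 7 August 2019 is August 7, 2021.
Tolling adds 7 days: August 7, 2021 + 7 days = August 14, 2021.
From December 21, 2019 through February 28, 2020 inclusive is 70 days; tolling adds 70 days: August 14, 2021 + 70 days = October 23, 2021.
October 23, 2021 is Saturday; October 24, 2021 is Sunday. The next qualifying day is October 25, 2021.

October 25, 2021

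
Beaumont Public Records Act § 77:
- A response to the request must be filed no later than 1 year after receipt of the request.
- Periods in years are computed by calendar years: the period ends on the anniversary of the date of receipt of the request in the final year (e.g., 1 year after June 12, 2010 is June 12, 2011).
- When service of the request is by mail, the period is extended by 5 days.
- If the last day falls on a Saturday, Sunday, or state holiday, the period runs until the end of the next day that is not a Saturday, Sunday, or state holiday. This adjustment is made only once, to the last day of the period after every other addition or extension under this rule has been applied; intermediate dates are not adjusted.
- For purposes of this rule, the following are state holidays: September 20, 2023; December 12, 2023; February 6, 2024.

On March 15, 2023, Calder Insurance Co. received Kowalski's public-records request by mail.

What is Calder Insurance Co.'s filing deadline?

1 year after March 15, 2023 is March 15, 2024.
Service was by mail, adding 5 days: March 15, 2024 + 5 days = March 20, 2024.
March 20, 2024 is a Wednesday and not a state holiday, so no extension applies.

March 20, 2024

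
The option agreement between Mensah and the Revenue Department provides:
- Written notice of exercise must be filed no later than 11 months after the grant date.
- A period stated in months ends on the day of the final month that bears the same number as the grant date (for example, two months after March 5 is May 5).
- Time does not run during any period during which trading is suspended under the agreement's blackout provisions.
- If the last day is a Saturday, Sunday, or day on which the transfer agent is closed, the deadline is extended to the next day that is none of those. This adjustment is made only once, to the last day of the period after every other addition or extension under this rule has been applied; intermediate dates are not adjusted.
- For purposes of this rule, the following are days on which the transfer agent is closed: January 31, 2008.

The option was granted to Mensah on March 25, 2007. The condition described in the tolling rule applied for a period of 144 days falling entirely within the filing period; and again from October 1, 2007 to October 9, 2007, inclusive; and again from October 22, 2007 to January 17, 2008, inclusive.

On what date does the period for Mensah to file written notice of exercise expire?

October 23, 2008

11 months after March 25, 2007 is February 25, 2008.
Tolling adds 144 days: February 25, 2008 + 144 days = July 18, 2008.
From October 1, 2007 through October 9, 2007 inclusive is 9 days; tolling adds 9 days: July 18, 2008 + 9 days = July 27, 2008.
From October 22, 2007 through January 17, 2008 inclusive is 88 days; tolling adds 88 days: July 27, 2008 + 88 days = October 23, 2008.
October 23, 2008 is a Thursday and not a day on which the transfer agent is closed, so no extension applies.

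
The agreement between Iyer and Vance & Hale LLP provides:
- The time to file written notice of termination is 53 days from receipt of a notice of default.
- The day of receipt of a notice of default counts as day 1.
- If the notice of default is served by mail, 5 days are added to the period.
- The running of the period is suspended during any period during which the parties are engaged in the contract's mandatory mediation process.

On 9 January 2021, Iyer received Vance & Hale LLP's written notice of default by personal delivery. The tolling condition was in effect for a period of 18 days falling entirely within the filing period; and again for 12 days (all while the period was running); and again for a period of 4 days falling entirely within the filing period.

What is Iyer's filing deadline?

Counting 9 January 2021 as day 1, day 53 is March 2, 2021.
Service was not by mail, so no mail extension applies.
Tolling adds 18 days: March 2, 2021 + 18 days = March 20, 2021.
Tolling adds 12 days: March 20, 2021 + 12 days = April 1, 2021.
Tolling adds 4 days: April 1, 2021 + 4 days = April 5, 2021.

April 5, 2021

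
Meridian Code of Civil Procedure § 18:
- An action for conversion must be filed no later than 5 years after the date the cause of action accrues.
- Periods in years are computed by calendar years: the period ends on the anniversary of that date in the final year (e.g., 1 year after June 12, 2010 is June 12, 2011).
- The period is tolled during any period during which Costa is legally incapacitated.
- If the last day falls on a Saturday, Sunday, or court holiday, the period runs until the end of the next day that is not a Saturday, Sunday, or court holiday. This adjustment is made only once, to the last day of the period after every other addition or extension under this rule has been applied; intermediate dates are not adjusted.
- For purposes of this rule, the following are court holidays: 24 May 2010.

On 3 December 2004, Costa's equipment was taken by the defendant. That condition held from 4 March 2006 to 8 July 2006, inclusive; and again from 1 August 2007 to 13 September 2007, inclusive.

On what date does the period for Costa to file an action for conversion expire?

May 25, 2010

5 years after 3 December 2004 is December 3, 2009.
From March 4, 2006 through July 8, 2006 inclusive is 127 days; tolling adds 127 days: December 3, 2009 + 127 days = April 9, 2010.
From August 1, 2007 through September 13, 2007 inclusive is 44 days; tolling adds 44 days: April 9, 2010 + 44 days = May 23, 2010.
May 23, 2010 is Sunday; May 24, 2010 is a listed holiday. The next qualifying day is May 25, 2010.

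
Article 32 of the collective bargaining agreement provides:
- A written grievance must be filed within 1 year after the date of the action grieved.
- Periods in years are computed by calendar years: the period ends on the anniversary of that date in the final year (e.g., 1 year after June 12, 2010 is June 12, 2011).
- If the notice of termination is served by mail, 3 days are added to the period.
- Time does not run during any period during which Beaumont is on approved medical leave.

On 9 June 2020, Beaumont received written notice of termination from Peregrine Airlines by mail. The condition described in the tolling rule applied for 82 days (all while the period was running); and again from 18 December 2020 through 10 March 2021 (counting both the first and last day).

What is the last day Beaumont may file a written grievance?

November 24, 2021

1 year after 9 June 2020 is June 9, 2021.
Service was by mail, adding 3 days: June 9, 2021 + 3 days = June 12, 2021.
Tolling adds 82 days: June 12, 2021 + 82 days = September 2, 2021.
From December 18, 2020 through March 10, 2021 inclusive is 83 days; tolling adds 83 days: September 2, 2021 + 83 days = November 24, 2021.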